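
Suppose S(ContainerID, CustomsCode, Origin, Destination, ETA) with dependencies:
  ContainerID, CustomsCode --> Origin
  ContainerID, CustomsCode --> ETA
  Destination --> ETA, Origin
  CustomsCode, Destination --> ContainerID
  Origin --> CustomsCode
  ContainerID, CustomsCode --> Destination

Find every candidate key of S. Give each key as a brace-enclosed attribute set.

{ContainerID, CustomsCode}, {ContainerID, Origin}, {Destination}

{Destination}⁺ = {ContainerID, CustomsCode, Destination, ETA, Origin} — all of the relation — so {Destination} is a candidate key.
{ContainerID, CustomsCode}⁺ = {ContainerID, CustomsCode, Destination, ETA, Origin} — all of the relation — so {ContainerID, CustomsCode} is a candidate key.
{ContainerID, Origin}⁺ = {ContainerID, CustomsCode, Destination, ETA, Origin} — all of the relation — so {ContainerID, Origin} is a candidate key.
No proper subset of any of these is a key, and no other minimal superkey exists.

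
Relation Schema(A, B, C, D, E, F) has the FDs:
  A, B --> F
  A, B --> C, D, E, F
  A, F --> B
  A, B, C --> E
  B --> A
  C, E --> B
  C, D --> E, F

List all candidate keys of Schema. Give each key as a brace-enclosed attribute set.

{B}⁺ = {A, B, C, D, E, F}, which is every attribute, so {B} is a candidate key.
{A, F}⁺ = {A, B, C, D, E, F}, which is every attribute, so {A, F} is a candidate key.
{C, D}⁺ = {A, B, C, D, E, F}, which is every attribute, so {C, D} is a candidate key.
{C, E}⁺ = {A, B, C, D, E, F}, which is every attribute, so {C, E} is a candidate key.
These are minimal and exhaustive — every other superkey contains one of them.

{A, F}, {B}, {C, D}, {C, E}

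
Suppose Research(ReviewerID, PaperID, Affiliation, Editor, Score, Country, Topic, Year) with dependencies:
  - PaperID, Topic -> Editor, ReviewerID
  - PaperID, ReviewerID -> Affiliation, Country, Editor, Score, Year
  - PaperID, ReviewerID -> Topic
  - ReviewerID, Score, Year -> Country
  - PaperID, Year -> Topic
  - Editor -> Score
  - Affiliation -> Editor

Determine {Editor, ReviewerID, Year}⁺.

{Country, Editor, ReviewerID, Score, Year}

Start with {Editor, ReviewerID, Year}.
Editor -> Score applies; add {Score} → now {Editor, ReviewerID, Score, Year}.
ReviewerID, Score, Year -> Country applies; add {Country} → now {Country, Editor, ReviewerID, Score, Year}.
No further FD applies.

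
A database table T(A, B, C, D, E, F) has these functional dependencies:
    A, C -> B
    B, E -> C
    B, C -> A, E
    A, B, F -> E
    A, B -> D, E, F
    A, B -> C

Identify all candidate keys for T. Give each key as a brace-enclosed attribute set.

{A, B} is a candidate key since {A, B}⁺ = {A, B, C, D, E, F} covers every attribute.
{A, C} is a candidate key since {A, C}⁺ = {A, B, C, D, E, F} covers every attribute.
{B, C} is a candidate key since {B, C}⁺ = {A, B, C, D, E, F} covers every attribute.
{B, E} is a candidate key since {B, E}⁺ = {A, B, C, D, E, F} covers every attribute.
These are minimal and exhaustive — every other superkey contains one of them.

{A, B}, {A, C}, {B, C}, {B, E}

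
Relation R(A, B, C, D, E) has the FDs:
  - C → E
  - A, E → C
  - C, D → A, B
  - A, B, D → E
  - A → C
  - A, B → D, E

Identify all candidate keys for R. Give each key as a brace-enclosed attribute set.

{A, B}, {A, D}, {C, D}

{A, B} is a candidate key since {A, B}⁺ = {A, B, C, D, E} covers every attribute.
{A, D} is a candidate key since {A, D}⁺ = {A, B, C, D, E} covers every attribute.
{C, D} is a candidate key since {C, D}⁺ = {A, B, C, D, E} covers every attribute.
These are minimal and exhaustive — every other superkey contains one of them.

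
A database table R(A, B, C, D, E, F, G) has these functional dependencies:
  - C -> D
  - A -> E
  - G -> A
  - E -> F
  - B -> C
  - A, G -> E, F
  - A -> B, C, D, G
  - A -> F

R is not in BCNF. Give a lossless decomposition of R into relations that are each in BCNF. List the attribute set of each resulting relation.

{A, B, E, G}; {B, C}; {C, D}; {E, F}

Candidate keys of the original relation: {A}, {G}.
{A, B, C, D, E, F, G}: {C} determines {C, D} here but is not a superkey — split on C -> D, giving {C, D} and {A, B, C, E, F, G}.
{C, D} has no BCNF violation.
{A, B, C, E, F, G}: {E} determines {E, F} here but is not a superkey — split on E -> F, giving {E, F} and {A, B, C, E, G}.
{E, F} has no BCNF violation.
{A, B, C, E, G}: {B} determines {B, C} here but is not a superkey — split on B -> C, giving {B, C} and {A, B, E, G}.
{B, C} has no BCNF violation.
{A, B, E, G} has no BCNF violation.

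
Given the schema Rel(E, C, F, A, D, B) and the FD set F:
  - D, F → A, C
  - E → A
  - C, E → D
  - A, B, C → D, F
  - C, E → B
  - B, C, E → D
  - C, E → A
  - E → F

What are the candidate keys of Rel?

Attributes never on any right-hand side: {E} — every candidate key must contain it.
Closure of {C, E} is {A, B, C, D, E, F}, the whole schema; {C, E} is a candidate key.
Closure of {D, E} is {A, B, C, D, E, F}, the whole schema; {D, E} is a candidate key.
Any other superkey properly contains one of these, so there are no further candidate keys.

{C, E}, {D, E}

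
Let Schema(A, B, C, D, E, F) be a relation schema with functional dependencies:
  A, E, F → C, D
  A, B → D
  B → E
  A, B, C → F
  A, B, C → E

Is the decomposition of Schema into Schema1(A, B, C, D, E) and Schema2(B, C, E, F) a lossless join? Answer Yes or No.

The shared attributes are {B, C, E} and {B, C, E}⁺ = {B, C, E}.
The closure covers neither Schema1 nor Schema2 entirely; the join is not lossless.

No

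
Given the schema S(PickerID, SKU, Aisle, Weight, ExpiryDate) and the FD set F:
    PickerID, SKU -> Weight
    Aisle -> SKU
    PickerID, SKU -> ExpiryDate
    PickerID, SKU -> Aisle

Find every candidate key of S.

No FD produces {PickerID}, so it must be in every candidate key.
{Aisle, PickerID}⁺ = {Aisle, ExpiryDate, PickerID, SKU, Weight} — all of the relation — so {Aisle, PickerID} is a candidate key.
{PickerID, SKU}⁺ = {Aisle, ExpiryDate, PickerID, SKU, Weight} — all of the relation — so {PickerID, SKU} is a candidate key.
Any other superkey properly contains one of these, so there are no further candidate keys.

{Aisle, PickerID}, {PickerID, SKU}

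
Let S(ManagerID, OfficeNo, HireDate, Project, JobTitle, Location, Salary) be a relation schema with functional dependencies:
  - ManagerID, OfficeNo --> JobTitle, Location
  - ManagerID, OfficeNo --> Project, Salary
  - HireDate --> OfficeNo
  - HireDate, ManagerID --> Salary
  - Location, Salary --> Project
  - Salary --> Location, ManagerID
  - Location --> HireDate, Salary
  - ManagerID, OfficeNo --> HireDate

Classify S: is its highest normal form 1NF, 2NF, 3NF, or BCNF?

Candidate keys: {HireDate, ManagerID}, {Location}, {ManagerID, OfficeNo}, {Salary}. Prime attributes: {HireDate, Location, ManagerID, OfficeNo, Salary}.
For HireDate --> OfficeNo we have {HireDate}⁺ = {HireDate, OfficeNo}; {HireDate} is not a superkey, so BCNF fails.
Since {OfficeNo} ⊆ prime attributes and every other non-superkey FD also has a prime right side, the schema is in 3NF.

3NF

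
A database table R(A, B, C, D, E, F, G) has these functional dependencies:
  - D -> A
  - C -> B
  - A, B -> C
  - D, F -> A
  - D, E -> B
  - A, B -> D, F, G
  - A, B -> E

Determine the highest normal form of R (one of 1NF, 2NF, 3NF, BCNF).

3NF

Candidate keys: {A, B}, {A, C}, {B, D}, {C, D}, {D, E}. Prime attributes: {A, B, C, D, E}.
D -> A: {D}⁺ = {A, D}, which is not all of the attributes, so the left side is not a superkey — BCNF is violated.
Since {A} ⊆ prime attributes and every other non-superkey FD also has a prime right side, the schema is in 3NF.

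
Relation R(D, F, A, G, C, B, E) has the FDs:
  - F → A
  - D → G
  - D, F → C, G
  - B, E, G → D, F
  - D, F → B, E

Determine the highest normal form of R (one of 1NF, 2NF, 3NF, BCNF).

1NF

Candidate keys: {B, D, E}, {B, E, G}, {D, F}. Prime attributes: {B, D, E, F, G}.
F → A: {F}⁺ = {A, F}, which is not all of the attributes, so the left side is not a superkey — BCNF is violated.
F → A determines the non-prime attribute {A} from a non-superkey — 3NF is violated.
The proper key subset {F} of {D, F} determines non-prime {A}, so the relation is not even in 2NF.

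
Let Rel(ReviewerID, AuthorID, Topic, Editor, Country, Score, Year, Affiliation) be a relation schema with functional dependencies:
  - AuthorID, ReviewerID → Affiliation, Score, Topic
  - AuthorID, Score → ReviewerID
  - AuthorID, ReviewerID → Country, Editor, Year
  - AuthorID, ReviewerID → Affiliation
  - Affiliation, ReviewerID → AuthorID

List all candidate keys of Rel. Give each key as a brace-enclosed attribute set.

{Affiliation, ReviewerID}, {AuthorID, ReviewerID}, {AuthorID, Score}

Closure of {Affiliation, ReviewerID} is {Affiliation, AuthorID, Country, Editor, ReviewerID, Score, Topic, Year}, the whole schema; {Affiliation, ReviewerID} is a candidate key.
Closure of {AuthorID, ReviewerID} is {Affiliation, AuthorID, Country, Editor, ReviewerID, Score, Topic, Year}, the whole schema; {AuthorID, ReviewerID} is a candidate key.
Closure of {AuthorID, Score} is {Affiliation, AuthorID, Country, Editor, ReviewerID, Score, Topic, Year}, the whole schema; {AuthorID, Score} is a candidate key.
These are minimal and exhaustive — every other superkey contains one of them.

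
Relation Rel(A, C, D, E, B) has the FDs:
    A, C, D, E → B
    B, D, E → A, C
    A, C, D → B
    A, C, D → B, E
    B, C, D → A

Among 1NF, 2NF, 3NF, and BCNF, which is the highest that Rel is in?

Candidate keys: {A, C, D}, {B, C, D}, {B, D, E}. Prime attributes: {A, B, C, D, E}.
Each dependency's left side is a superkey — BCNF holds.

BCNF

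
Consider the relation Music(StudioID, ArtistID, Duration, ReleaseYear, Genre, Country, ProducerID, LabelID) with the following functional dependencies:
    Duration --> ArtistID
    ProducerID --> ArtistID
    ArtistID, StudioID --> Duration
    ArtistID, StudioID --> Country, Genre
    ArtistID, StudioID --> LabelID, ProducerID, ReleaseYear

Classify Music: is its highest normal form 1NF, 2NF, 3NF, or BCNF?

3NF

Candidate keys: {ArtistID, StudioID}, {Duration, StudioID}, {ProducerID, StudioID}. Prime attributes: {ArtistID, Duration, ProducerID, StudioID}.
For Duration --> ArtistID we have {Duration}⁺ = {ArtistID, Duration}; {Duration} is not a superkey, so BCNF fails.
Since {ArtistID} ⊆ prime attributes and every other non-superkey FD also has a prime right side, the schema is in 3NF.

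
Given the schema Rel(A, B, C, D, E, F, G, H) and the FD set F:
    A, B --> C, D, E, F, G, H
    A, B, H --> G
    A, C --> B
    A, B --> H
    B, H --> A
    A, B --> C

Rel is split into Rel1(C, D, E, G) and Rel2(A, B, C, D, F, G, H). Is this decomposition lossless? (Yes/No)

No

Rel1 ∩ Rel2 = {C, D, G}; its closure under F is {C, D, G}.
The closure covers neither Rel1 nor Rel2 entirely; the join is not lossless.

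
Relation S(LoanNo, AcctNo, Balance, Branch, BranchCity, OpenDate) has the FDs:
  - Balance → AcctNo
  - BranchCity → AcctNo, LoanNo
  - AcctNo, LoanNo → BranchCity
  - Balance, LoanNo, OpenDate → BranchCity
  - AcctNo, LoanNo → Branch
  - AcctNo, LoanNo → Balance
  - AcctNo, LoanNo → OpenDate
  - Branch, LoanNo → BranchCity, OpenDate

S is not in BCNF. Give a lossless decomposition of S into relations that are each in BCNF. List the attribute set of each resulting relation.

{AcctNo, Balance}; {Balance, Branch, BranchCity, LoanNo, OpenDate}

Candidate keys of the original relation: {AcctNo, LoanNo}, {Balance, LoanNo}, {Branch, LoanNo}, {BranchCity}.
{AcctNo, Balance, Branch, BranchCity, LoanNo, OpenDate}: {Balance} determines {AcctNo, Balance} here but is not a superkey — split on Balance → AcctNo, giving {AcctNo, Balance} and {Balance, Branch, BranchCity, LoanNo, OpenDate}.
{AcctNo, Balance} has no BCNF violation.
{Balance, Branch, BranchCity, LoanNo, OpenDate} has no BCNF violation.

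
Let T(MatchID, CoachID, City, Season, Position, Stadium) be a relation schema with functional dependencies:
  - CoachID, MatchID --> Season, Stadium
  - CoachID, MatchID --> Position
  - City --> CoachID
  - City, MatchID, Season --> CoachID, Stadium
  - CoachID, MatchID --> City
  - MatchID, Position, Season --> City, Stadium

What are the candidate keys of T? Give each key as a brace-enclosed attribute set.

{MatchID} never appears on the right of any FD, so every key must include it.
{City, MatchID} is a candidate key since {City, MatchID}⁺ = {City, CoachID, MatchID, Position, Season, Stadium} covers every attribute.
{CoachID, MatchID} is a candidate key since {CoachID, MatchID}⁺ = {City, CoachID, MatchID, Position, Season, Stadium} covers every attribute.
{MatchID, Position, Season} is a candidate key since {MatchID, Position, Season}⁺ = {City, CoachID, MatchID, Position, Season, Stadium} covers every attribute.
No proper subset of any of these is a key, and no other minimal superkey exists.

{City, MatchID}, {CoachID, MatchID}, {MatchID, Position, Season}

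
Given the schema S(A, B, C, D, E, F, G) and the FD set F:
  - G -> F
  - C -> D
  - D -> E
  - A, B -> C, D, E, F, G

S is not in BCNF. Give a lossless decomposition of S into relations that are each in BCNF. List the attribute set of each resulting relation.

{A, B, C, G}; {C, D}; {D, E}; {F, G}

Candidate key of the original relation: {A, B}.
In {A, B, C, D, E, F, G}, {G} is not a superkey ({G}⁺ restricted to this set is {F, G}), so split on G -> F into {F, G} and {A, B, C, D, E, G}.
{F, G} is in BCNF.
In {A, B, C, D, E, G}, {C} is not a superkey ({C}⁺ restricted to this set is {C, D, E}), so split on C -> D, E into {C, D, E} and {A, B, C, G}.
In {C, D, E}, {D} is not a superkey ({D}⁺ restricted to this set is {D, E}), so split on D -> E into {D, E} and {C, D}.
{D, E} is in BCNF.
{C, D} is in BCNF.
{A, B, C, G} is in BCNF.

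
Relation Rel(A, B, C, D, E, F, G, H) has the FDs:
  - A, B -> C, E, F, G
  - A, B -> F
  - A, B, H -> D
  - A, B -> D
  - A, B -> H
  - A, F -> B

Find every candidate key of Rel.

{A} never appears on the right of any FD, so every key must include it.
{A, B} is a candidate key since {A, B}⁺ = {A, B, C, D, E, F, G, H} covers every attribute.
{A, F} is a candidate key since {A, F}⁺ = {A, B, C, D, E, F, G, H} covers every attribute.
No proper subset of any of these is a key, and no other minimal superkey exists.

{A, B}, {A, F}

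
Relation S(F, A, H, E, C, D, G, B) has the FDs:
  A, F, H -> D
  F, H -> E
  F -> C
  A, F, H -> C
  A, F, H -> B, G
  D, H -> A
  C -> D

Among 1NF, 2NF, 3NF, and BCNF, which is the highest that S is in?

Candidate key: {F, H}. Prime attributes: {F, H}.
F -> C breaks BCNF: {F}⁺ = {C, D, F}, so {F} is not a superkey.
Because {C} is non-prime and the left side of F -> C is not a superkey, the relation is not in 3NF.
{F} is a proper subset of the key {F, H}, and {F}⁺ contains the non-prime attributes {C, D} — a partial dependency, so 2NF is violated.

1NF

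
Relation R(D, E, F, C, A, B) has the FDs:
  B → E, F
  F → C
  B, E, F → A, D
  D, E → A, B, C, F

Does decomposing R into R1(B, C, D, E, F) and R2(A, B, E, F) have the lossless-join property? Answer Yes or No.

Common attributes: {B, E, F}; their closure is {A, B, C, D, E, F}.
Since R1 ⊆ {A, B, C, D, E, F}, the intersection is a superkey of R1; the decomposition is lossless.

Yes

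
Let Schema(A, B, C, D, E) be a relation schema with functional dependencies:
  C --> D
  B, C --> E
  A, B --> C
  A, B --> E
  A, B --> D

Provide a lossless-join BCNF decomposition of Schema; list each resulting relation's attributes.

Candidate key of the original relation: {A, B}.
{A, B, C, D, E}: {C} determines {C, D} here but is not a superkey — split on C --> D, giving {C, D} and {A, B, C, E}.
{C, D} is in BCNF.
{A, B, C, E}: {B, C} determines {B, C, E} here but is not a superkey — split on B, C --> E, giving {B, C, E} and {A, B, C}.
{B, C, E} is in BCNF.
{A, B, C} is in BCNF.

{A, B, C}; {B, C, E}; {C, D}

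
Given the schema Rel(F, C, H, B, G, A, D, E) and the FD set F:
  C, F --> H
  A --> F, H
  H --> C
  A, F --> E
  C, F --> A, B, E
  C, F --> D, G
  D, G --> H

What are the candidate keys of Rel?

{A} is a candidate key since {A}⁺ = {A, B, C, D, E, F, G, H} covers every attribute.
{C, F} is a candidate key since {C, F}⁺ = {A, B, C, D, E, F, G, H} covers every attribute.
{F, H} is a candidate key since {F, H}⁺ = {A, B, C, D, E, F, G, H} covers every attribute.
{D, F, G} is a candidate key since {D, F, G}⁺ = {A, B, C, D, E, F, G, H} covers every attribute.
These are minimal and exhaustive — every other superkey contains one of them.

{A}, {C, F}, {D, F, G}, {F, H}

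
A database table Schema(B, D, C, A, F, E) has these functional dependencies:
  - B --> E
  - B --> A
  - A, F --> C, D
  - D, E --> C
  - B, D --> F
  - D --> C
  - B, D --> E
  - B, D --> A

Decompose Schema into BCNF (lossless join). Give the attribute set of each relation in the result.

{A, B, E}; {B, D, F}; {C, D}

Candidate keys of the original relation: {B, D}, {B, F}.
{A, B, C, D, E, F}: {B} determines {A, B, E} here but is not a superkey — split on B --> A, E, giving {A, B, E} and {B, C, D, F}.
{A, B, E}: every determinant is a superkey — BCNF.
{B, C, D, F}: {D} determines {C, D} here but is not a superkey — split on D --> C, giving {C, D} and {B, D, F}.
{C, D}: every determinant is a superkey — BCNF.
{B, D, F}: every determinant is a superkey — BCNF.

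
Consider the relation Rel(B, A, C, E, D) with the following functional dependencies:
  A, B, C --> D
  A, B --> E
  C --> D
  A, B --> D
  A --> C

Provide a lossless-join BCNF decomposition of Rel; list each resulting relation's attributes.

{A, B, E}; {A, C}; {C, D}

Candidate key of the original relation: {A, B}.
In {A, B, C, D, E}, {C} is not a superkey ({C}⁺ restricted to this set is {C, D}), so split on C --> D into {C, D} and {A, B, C, E}.
{C, D} has no BCNF violation.
In {A, B, C, E}, {A} is not a superkey ({A}⁺ restricted to this set is {A, C}), so split on A --> C into {A, C} and {A, B, E}.
{A, C} has no BCNF violation.
{A, B, E} has no BCNF violation.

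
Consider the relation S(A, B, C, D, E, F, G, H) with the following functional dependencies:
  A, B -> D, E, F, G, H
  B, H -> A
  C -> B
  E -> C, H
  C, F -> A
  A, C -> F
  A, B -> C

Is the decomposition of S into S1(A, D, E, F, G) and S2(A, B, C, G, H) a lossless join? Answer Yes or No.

No

The shared attributes are {A, G} and {A, G}⁺ = {A, G}.
S1 ⊄ {A, G} and S2 ⊄ {A, G}, so the split is lossy.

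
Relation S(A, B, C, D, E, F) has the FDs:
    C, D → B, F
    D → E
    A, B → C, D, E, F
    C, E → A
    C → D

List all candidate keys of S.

{C} is a candidate key since {C}⁺ = {A, B, C, D, E, F} covers every attribute.
{A, B} is a candidate key since {A, B}⁺ = {A, B, C, D, E, F} covers every attribute.
Any other superkey properly contains one of these, so there are no further candidate keys.

{A, B}, {C}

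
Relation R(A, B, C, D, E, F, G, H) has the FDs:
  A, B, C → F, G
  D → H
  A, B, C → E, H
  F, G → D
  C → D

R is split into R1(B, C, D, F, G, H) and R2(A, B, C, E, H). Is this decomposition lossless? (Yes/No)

No

The shared attributes are {B, C, H} and {B, C, H}⁺ = {B, C, D, H}.
The closure covers neither R1 nor R2 entirely; the join is not lossless.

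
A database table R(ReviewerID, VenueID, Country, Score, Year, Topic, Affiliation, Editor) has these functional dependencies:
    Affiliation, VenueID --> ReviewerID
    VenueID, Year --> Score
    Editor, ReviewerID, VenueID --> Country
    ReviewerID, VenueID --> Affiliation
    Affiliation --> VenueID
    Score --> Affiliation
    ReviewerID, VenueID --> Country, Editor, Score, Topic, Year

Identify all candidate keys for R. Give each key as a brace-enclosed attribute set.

{Affiliation}, {ReviewerID, VenueID}, {Score}, {VenueID, Year}

Closure of {Affiliation} is {Affiliation, Country, Editor, ReviewerID, Score, Topic, VenueID, Year}, the whole schema; {Affiliation} is a candidate key.
Closure of {Score} is {Affiliation, Country, Editor, ReviewerID, Score, Topic, VenueID, Year}, the whole schema; {Score} is a candidate key.
Closure of {ReviewerID, VenueID} is {Affiliation, Country, Editor, ReviewerID, Score, Topic, VenueID, Year}, the whole schema; {ReviewerID, VenueID} is a candidate key.
Closure of {VenueID, Year} is {Affiliation, Country, Editor, ReviewerID, Score, Topic, VenueID, Year}, the whole schema; {VenueID, Year} is a candidate key.
No proper subset of any of these is a key, and no other minimal superkey exists.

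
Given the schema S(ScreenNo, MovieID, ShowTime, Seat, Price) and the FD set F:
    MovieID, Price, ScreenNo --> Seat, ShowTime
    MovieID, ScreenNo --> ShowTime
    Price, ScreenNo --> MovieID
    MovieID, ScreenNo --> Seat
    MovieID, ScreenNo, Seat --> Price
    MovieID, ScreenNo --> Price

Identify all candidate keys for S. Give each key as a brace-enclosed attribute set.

{ScreenNo} never appears on the right of any FD, so every key must include it.
{MovieID, ScreenNo}⁺ = {MovieID, Price, ScreenNo, Seat, ShowTime} — all of the relation — so {MovieID, ScreenNo} is a candidate key.
{Price, ScreenNo}⁺ = {MovieID, Price, ScreenNo, Seat, ShowTime} — all of the relation — so {Price, ScreenNo} is a candidate key.
No proper subset of any of these is a key, and no other minimal superkey exists.

{MovieID, ScreenNo}, {Price, ScreenNo}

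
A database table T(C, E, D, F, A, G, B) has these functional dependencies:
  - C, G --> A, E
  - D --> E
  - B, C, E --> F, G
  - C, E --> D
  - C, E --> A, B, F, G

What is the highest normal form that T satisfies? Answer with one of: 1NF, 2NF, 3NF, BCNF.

3NF

Candidate keys: {C, D}, {C, E}, {C, G}. Prime attributes: {C, D, E, G}.
D --> E: {D}⁺ = {D, E}, which is not all of the attributes, so the left side is not a superkey — BCNF is violated.
Since {E} ⊆ prime attributes and every other non-superkey FD also has a prime right side, the schema is in 3NF.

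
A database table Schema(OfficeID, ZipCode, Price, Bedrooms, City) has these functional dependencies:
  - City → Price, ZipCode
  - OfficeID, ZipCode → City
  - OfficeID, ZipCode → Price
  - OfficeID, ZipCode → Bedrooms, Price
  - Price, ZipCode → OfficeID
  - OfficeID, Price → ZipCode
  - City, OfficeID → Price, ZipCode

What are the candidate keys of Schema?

Closure of {City} is {Bedrooms, City, OfficeID, Price, ZipCode}, the whole schema; {City} is a candidate key.
Closure of {OfficeID, Price} is {Bedrooms, City, OfficeID, Price, ZipCode}, the whole schema; {OfficeID, Price} is a candidate key.
Closure of {OfficeID, ZipCode} is {Bedrooms, City, OfficeID, Price, ZipCode}, the whole schema; {OfficeID, ZipCode} is a candidate key.
Closure of {Price, ZipCode} is {Bedrooms, City, OfficeID, Price, ZipCode}, the whole schema; {Price, ZipCode} is a candidate key.
Any other superkey properly contains one of these, so there are no further candidate keys.

{City}, {OfficeID, Price}, {OfficeID, ZipCode}, {Price, ZipCode}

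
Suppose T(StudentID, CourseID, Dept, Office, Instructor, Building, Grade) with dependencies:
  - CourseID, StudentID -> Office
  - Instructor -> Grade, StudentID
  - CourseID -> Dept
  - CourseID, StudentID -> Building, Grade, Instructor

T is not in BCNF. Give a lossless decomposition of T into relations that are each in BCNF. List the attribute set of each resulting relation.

{Building, CourseID, Instructor, Office}; {CourseID, Dept}; {Grade, Instructor, StudentID}

Candidate keys of the original relation: {CourseID, Instructor}, {CourseID, StudentID}.
In {Building, CourseID, Dept, Grade, Instructor, Office, StudentID}, {Instructor} is not a superkey ({Instructor}⁺ restricted to this set is {Grade, Instructor, StudentID}), so split on Instructor -> Grade, StudentID into {Grade, Instructor, StudentID} and {Building, CourseID, Dept, Instructor, Office}.
{Grade, Instructor, StudentID} has no BCNF violation.
In {Building, CourseID, Dept, Instructor, Office}, {CourseID} is not a superkey ({CourseID}⁺ restricted to this set is {CourseID, Dept}), so split on CourseID -> Dept into {CourseID, Dept} and {Building, CourseID, Instructor, Office}.
{CourseID, Dept} has no BCNF violation.
{Building, CourseID, Instructor, Office} has no BCNF violation.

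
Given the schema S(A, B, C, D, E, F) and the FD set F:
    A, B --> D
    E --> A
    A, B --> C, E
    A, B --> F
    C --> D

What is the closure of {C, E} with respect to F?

{A, C, D, E}

Start with {C, E}.
E --> A applies; add {A} → now {A, C, E}.
C --> D applies; add {D} → now {A, C, D, E}.
No further FD applies.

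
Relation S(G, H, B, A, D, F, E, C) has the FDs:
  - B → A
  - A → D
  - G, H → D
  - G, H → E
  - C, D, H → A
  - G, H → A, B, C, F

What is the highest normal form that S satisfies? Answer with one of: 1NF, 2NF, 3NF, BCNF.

Candidate key: {G, H}. Prime attributes: {G, H}.
B → A breaks BCNF: {B}⁺ = {A, B, D}, so {B} is not a superkey.
Because {A} is non-prime and the left side of B → A is not a superkey, the relation is not in 3NF.
No non-prime attribute depends on a proper subset of any candidate key, so 2NF holds.

2NF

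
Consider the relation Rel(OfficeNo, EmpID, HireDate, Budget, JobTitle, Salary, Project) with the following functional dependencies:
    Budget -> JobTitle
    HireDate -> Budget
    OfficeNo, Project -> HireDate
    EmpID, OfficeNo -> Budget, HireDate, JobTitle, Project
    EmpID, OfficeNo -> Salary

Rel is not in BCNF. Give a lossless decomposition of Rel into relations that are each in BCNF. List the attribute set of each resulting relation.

Candidate key of the original relation: {EmpID, OfficeNo}.
{Budget, EmpID, HireDate, JobTitle, OfficeNo, Project, Salary}: {Budget} determines {Budget, JobTitle} here but is not a superkey — split on Budget -> JobTitle, giving {Budget, JobTitle} and {Budget, EmpID, HireDate, OfficeNo, Project, Salary}.
{Budget, JobTitle} is in BCNF.
{Budget, EmpID, HireDate, OfficeNo, Project, Salary}: {HireDate} determines {Budget, HireDate} here but is not a superkey — split on HireDate -> Budget, giving {Budget, HireDate} and {EmpID, HireDate, OfficeNo, Project, Salary}.
{Budget, HireDate} is in BCNF.
{EmpID, HireDate, OfficeNo, Project, Salary}: {OfficeNo, Project} determines {HireDate, OfficeNo, Project} here but is not a superkey — split on OfficeNo, Project -> HireDate, giving {HireDate, OfficeNo, Project} and {EmpID, OfficeNo, Project, Salary}.
{HireDate, OfficeNo, Project} is in BCNF.
{EmpID, OfficeNo, Project, Salary} is in BCNF.

{Budget, HireDate}; {Budget, JobTitle}; {EmpID, OfficeNo, Project, Salary}; {HireDate, OfficeNo, Project}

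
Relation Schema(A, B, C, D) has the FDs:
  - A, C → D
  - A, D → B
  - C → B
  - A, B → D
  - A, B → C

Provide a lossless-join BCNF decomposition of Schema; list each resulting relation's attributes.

Candidate keys of the original relation: {A, B}, {A, C}, {A, D}.
{A, B, C, D}: {C} determines {B, C} here but is not a superkey — split on C → B, giving {B, C} and {A, C, D}.
{B, C} is in BCNF.
{A, C, D} is in BCNF.

{A, C, D}; {B, C}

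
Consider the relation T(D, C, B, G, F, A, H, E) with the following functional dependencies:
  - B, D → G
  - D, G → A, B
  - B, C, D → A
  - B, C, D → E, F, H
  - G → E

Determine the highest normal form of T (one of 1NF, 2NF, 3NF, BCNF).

Candidate keys: {B, C, D}, {C, D, G}. Prime attributes: {B, C, D, G}.
B, D → G breaks BCNF: {B, D}⁺ = {A, B, D, E, G}, so {B, D} is not a superkey.
D, G → A, B determines the non-prime attribute {A} from a non-superkey — 3NF is violated.
Since {B, D} ⊂ {B, C, D} and {B, D}⁺ ⊇ {A, E} with {A, E} non-prime, there is a partial dependency; 2NF fails.

1NF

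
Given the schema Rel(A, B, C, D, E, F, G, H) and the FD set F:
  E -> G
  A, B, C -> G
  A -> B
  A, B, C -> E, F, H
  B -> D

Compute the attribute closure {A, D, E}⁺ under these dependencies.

{A, B, D, E, G}

Start with {A, D, E}.
E -> G applies; add {G} → now {A, D, E, G}.
A -> B applies; add {B} → now {A, B, D, E, G}.
No further FD applies.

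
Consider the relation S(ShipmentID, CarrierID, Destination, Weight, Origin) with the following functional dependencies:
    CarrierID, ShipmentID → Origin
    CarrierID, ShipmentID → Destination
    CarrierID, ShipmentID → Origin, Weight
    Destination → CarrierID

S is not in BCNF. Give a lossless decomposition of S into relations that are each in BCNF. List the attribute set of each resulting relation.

Candidate keys of the original relation: {CarrierID, ShipmentID}, {Destination, ShipmentID}.
Within {CarrierID, Destination, Origin, ShipmentID, Weight}: {Destination}⁺ ∩ {CarrierID, Destination, Origin, ShipmentID, Weight} = {CarrierID, Destination}, not the whole set, so Destination → CarrierID violates BCNF; decompose into {CarrierID, Destination} and {Destination, Origin, ShipmentID, Weight}.
{CarrierID, Destination}: every determinant is a superkey — BCNF.
{Destination, Origin, ShipmentID, Weight}: every determinant is a superkey — BCNF.

{CarrierID, Destination}; {Destination, Origin, ShipmentID, Weight}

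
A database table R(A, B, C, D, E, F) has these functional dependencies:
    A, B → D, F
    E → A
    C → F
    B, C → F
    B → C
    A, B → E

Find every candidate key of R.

Attributes never on any right-hand side: {B} — every candidate key must contain it.
{A, B}⁺ = {A, B, C, D, E, F}, which is every attribute, so {A, B} is a candidate key.
{B, E}⁺ = {A, B, C, D, E, F}, which is every attribute, so {B, E} is a candidate key.
These are minimal and exhaustive — every other superkey contains one of them.

{A, B}, {B, E}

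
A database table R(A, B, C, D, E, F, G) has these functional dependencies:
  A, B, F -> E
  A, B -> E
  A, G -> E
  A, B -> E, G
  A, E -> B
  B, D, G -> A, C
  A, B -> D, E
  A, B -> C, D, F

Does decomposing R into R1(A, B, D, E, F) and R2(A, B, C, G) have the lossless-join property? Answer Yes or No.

Yes

Common attributes: {A, B}; their closure is {A, B, C, D, E, F, G}.
R1 is contained in that closure, so R1 ∩ R2 -> R1 holds and the join is lossless.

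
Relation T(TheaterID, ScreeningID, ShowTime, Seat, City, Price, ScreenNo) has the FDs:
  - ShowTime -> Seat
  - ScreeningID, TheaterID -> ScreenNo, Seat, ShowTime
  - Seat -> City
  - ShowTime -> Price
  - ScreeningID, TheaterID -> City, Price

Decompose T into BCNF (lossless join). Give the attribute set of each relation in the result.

Candidate key of the original relation: {ScreeningID, TheaterID}.
{City, Price, ScreenNo, ScreeningID, Seat, ShowTime, TheaterID}: {ShowTime} determines {City, Price, Seat, ShowTime} here but is not a superkey — split on ShowTime -> City, Price, Seat, giving {City, Price, Seat, ShowTime} and {ScreenNo, ScreeningID, ShowTime, TheaterID}.
{City, Price, Seat, ShowTime}: {Seat} determines {City, Seat} here but is not a superkey — split on Seat -> City, giving {City, Seat} and {Price, Seat, ShowTime}.
{City, Seat} is in BCNF.
{Price, Seat, ShowTime} is in BCNF.
{ScreenNo, ScreeningID, ShowTime, TheaterID} is in BCNF.

{City, Seat}; {Price, Seat, ShowTime}; {ScreenNo, ScreeningID, ShowTime, TheaterID}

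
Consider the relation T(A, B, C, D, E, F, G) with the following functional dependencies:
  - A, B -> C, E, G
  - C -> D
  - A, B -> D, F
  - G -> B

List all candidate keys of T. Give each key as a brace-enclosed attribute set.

{A} never appears on the right of any FD, so every key must include it.
{A, B}⁺ = {A, B, C, D, E, F, G}, which is every attribute, so {A, B} is a candidate key.
{A, G}⁺ = {A, B, C, D, E, F, G}, which is every attribute, so {A, G} is a candidate key.
These are minimal and exhaustive — every other superkey contains one of them.

{A, B}, {A, G}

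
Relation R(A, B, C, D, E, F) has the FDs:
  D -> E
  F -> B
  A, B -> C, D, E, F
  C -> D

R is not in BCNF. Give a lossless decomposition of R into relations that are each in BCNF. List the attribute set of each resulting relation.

{A, C, F}; {B, F}; {C, D}; {D, E}

Candidate keys of the original relation: {A, B}, {A, F}.
{A, B, C, D, E, F}: {D} determines {D, E} here but is not a superkey — split on D -> E, giving {D, E} and {A, B, C, D, F}.
{D, E} has no BCNF violation.
{A, B, C, D, F}: {F} determines {B, F} here but is not a superkey — split on F -> B, giving {B, F} and {A, C, D, F}.
{B, F} has no BCNF violation.
{A, C, D, F}: {C} determines {C, D} here but is not a superkey — split on C -> D, giving {C, D} and {A, C, F}.
{C, D} has no BCNF violation.
{A, C, F} has no BCNF violation.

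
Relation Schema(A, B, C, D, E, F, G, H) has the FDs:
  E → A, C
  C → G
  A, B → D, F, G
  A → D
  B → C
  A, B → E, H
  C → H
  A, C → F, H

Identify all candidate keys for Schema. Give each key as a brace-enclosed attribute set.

{A, B}, {B, E}

{B} never appears on the right of any FD, so every key must include it.
{A, B} is a candidate key since {A, B}⁺ = {A, B, C, D, E, F, G, H} covers every attribute.
{B, E} is a candidate key since {B, E}⁺ = {A, B, C, D, E, F, G, H} covers every attribute.
Any other superkey properly contains one of these, so there are no further candidate keys.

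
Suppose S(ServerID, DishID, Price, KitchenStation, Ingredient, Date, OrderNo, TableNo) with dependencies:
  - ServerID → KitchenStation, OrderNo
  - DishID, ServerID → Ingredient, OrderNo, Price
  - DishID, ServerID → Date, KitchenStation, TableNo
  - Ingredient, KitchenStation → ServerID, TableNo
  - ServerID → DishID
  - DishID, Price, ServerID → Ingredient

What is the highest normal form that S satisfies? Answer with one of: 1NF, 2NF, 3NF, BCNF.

BCNF

Candidate keys: {Ingredient, KitchenStation}, {ServerID}. Prime attributes: {Ingredient, KitchenStation, ServerID}.
The left-hand side of every FD is a superkey, so BCNF is satisfied.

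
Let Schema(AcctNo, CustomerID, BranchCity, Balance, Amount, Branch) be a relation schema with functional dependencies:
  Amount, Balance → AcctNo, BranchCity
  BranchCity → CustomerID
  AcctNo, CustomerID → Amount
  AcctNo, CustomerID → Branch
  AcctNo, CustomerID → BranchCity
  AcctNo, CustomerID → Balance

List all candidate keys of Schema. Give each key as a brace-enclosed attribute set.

{AcctNo, BranchCity} is a candidate key since {AcctNo, BranchCity}⁺ = {AcctNo, Amount, Balance, Branch, BranchCity, CustomerID} covers every attribute.
{AcctNo, CustomerID} is a candidate key since {AcctNo, CustomerID}⁺ = {AcctNo, Amount, Balance, Branch, BranchCity, CustomerID} covers every attribute.
{Amount, Balance} is a candidate key since {Amount, Balance}⁺ = {AcctNo, Amount, Balance, Branch, BranchCity, CustomerID} covers every attribute.
These are minimal and exhaustive — every other superkey contains one of them.

{AcctNo, BranchCity}, {AcctNo, CustomerID}, {Amount, Balance}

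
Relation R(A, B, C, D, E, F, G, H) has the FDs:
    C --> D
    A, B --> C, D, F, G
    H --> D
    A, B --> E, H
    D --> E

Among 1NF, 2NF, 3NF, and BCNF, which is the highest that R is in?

2NF

Candidate key: {A, B}. Prime attributes: {A, B}.
C --> D breaks BCNF: {C}⁺ = {C, D, E}, so {C} is not a superkey.
C --> D determines the non-prime attribute {D} from a non-superkey — 3NF is violated.
No non-prime attribute depends on a proper subset of any candidate key, so 2NF holds.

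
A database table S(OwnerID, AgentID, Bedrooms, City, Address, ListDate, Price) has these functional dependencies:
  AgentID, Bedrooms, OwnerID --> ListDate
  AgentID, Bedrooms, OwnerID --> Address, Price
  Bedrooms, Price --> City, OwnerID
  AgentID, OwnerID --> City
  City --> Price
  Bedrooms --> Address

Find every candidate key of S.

{AgentID, Bedrooms} never appear on the right of any FD, so every key must include all of them.
{AgentID, Bedrooms, City}⁺ = {Address, AgentID, Bedrooms, City, ListDate, OwnerID, Price}, which is every attribute, so {AgentID, Bedrooms, City} is a candidate key.
{AgentID, Bedrooms, OwnerID}⁺ = {Address, AgentID, Bedrooms, City, ListDate, OwnerID, Price}, which is every attribute, so {AgentID, Bedrooms, OwnerID} is a candidate key.
{AgentID, Bedrooms, Price}⁺ = {Address, AgentID, Bedrooms, City, ListDate, OwnerID, Price}, which is every attribute, so {AgentID, Bedrooms, Price} is a candidate key.
No proper subset of any of these is a key, and no other minimal superkey exists.

{AgentID, Bedrooms, City}, {AgentID, Bedrooms, OwnerID}, {AgentID, Bedrooms, Price}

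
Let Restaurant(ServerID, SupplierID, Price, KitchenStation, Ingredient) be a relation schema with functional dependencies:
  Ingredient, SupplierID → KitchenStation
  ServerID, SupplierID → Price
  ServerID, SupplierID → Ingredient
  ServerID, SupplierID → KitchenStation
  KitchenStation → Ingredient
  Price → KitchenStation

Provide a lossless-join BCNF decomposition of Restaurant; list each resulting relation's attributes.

{Ingredient, KitchenStation}; {Ingredient, Price}; {KitchenStation, SupplierID}; {Price, ServerID, SupplierID}

Candidate key of the original relation: {ServerID, SupplierID}.
In {Ingredient, KitchenStation, Price, ServerID, SupplierID}, {Ingredient, SupplierID} is not a superkey ({Ingredient, SupplierID}⁺ restricted to this set is {Ingredient, KitchenStation, SupplierID}), so split on Ingredient, SupplierID → KitchenStation into {Ingredient, KitchenStation, SupplierID} and {Ingredient, Price, ServerID, SupplierID}.
In {Ingredient, KitchenStation, SupplierID}, {KitchenStation} is not a superkey ({KitchenStation}⁺ restricted to this set is {Ingredient, KitchenStation}), so split on KitchenStation → Ingredient into {Ingredient, KitchenStation} and {KitchenStation, SupplierID}.
{Ingredient, KitchenStation} has no BCNF violation.
{KitchenStation, SupplierID} has no BCNF violation.
In {Ingredient, Price, ServerID, SupplierID}, {Price} is not a superkey ({Price}⁺ restricted to this set is {Ingredient, Price}), so split on Price → Ingredient into {Ingredient, Price} and {Price, ServerID, SupplierID}.
{Ingredient, Price} has no BCNF violation.
{Price, ServerID, SupplierID} has no BCNF violation.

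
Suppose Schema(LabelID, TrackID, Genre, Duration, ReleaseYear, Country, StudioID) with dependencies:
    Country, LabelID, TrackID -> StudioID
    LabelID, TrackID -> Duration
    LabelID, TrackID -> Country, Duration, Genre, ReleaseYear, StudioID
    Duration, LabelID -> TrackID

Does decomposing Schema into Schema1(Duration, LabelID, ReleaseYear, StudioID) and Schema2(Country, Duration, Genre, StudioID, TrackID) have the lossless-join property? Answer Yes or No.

Common attributes: {Duration, StudioID}; their closure is {Duration, StudioID}.
Neither Schema1 nor Schema2 is contained in that closure, so the decomposition is lossy.

No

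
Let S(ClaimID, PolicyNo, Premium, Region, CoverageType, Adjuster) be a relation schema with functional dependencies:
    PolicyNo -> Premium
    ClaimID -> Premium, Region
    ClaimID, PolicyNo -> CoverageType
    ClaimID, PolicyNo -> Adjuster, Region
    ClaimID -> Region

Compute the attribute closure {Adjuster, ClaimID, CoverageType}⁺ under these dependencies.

{Adjuster, ClaimID, CoverageType, Premium, Region}

Start with {Adjuster, ClaimID, CoverageType}.
ClaimID -> Premium, Region applies; add {Premium, Region} → now {Adjuster, ClaimID, CoverageType, Premium, Region}.
No further FD applies.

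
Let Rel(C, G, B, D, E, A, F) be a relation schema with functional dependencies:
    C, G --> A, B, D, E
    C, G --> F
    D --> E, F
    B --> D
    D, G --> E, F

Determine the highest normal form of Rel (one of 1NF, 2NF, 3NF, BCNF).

2NF

Candidate key: {C, G}. Prime attributes: {C, G}.
For D --> E, F we have {D}⁺ = {D, E, F}; {D} is not a superkey, so BCNF fails.
D --> E, F has non-prime {E, F} on the right and a non-superkey on the left, so 3NF fails.
No non-prime attribute depends on a proper subset of any candidate key, so 2NF holds.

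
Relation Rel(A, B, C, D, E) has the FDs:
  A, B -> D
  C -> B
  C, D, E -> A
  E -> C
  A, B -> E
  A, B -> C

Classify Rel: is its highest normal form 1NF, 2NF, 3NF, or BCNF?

3NF

Candidate keys: {A, B}, {A, C}, {A, E}, {D, E}. Prime attributes: {A, B, C, D, E}.
C -> B breaks BCNF: {C}⁺ = {B, C}, so {C} is not a superkey.
Its right-hand attributes {B} are all prime, as are those of every other non-superkey FD — the relation is in 3NF.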